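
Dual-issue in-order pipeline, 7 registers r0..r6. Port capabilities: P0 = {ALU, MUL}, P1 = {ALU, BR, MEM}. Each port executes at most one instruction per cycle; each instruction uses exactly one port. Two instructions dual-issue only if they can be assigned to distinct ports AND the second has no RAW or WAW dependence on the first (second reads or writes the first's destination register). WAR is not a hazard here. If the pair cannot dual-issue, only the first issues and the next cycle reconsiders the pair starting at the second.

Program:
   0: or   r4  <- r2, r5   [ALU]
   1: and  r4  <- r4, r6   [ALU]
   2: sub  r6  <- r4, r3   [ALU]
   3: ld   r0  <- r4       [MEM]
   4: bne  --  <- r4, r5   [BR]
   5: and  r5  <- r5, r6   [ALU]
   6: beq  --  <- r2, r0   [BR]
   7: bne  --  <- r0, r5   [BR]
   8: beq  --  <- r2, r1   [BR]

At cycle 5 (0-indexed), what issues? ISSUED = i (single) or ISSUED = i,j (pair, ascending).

#0 head=0: or i0 RAW+WAW r4
#1 head=1: and i1 RAW r4
#2 head=2: sub ld i2/i3 dual
#3 head=4: bne and i4/i5 dual
#4 head=6: beq i6 no-port BR/BR
#5 head=7: bne i7 no-port BR/BR
#6 head=8: beq i8 tail

ISSUED = 7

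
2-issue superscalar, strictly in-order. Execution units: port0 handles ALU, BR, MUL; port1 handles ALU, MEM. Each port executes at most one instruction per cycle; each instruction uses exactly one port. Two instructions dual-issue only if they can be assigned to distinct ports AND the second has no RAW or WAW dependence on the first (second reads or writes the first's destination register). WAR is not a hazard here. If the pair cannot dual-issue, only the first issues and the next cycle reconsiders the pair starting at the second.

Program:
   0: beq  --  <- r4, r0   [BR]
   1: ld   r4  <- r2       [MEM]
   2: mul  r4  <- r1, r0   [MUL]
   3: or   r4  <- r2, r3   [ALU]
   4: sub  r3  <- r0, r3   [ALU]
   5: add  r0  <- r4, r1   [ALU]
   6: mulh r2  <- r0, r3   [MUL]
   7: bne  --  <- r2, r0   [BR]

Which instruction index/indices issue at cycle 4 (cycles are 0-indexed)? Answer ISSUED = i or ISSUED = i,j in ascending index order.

[0] i0/i1  beq.BR/ld.MEM  -- 2-wide
[1] i2  mul.MUL  -- WAW r4
[2] i3/i4  or.ALU/sub.ALU  -- 2-wide
[3] i5  add.ALU  -- RAW r0
[4] i6  mulh.MUL  -- no-port MUL/BR
[5] i7  bne.BR  -- tail

ISSUED = 6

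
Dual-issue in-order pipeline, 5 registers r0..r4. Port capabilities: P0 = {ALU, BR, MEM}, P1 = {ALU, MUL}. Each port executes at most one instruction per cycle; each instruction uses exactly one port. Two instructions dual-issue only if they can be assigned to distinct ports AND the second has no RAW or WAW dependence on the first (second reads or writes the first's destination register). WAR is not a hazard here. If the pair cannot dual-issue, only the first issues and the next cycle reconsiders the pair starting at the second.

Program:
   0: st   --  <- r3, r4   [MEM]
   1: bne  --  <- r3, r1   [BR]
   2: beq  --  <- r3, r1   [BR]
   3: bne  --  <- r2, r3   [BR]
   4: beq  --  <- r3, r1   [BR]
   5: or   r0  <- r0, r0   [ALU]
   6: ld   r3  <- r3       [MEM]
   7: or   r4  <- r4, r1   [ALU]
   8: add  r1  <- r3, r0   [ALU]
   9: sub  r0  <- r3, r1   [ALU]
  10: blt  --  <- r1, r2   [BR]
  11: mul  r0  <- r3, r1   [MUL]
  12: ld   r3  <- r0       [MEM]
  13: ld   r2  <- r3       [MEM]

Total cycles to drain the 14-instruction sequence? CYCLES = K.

CYCLES = 11

t=0 i0:st ; no-port MEM/BR
t=1 i1:bne ; no-port BR/BR
t=2 i2:beq ; no-port BR/BR
t=3 i3:bne ; no-port BR/BR
t=4 i4/i5:beq or ; dual
t=5 i6/i7:ld or ; dual
t=6 i8:add ; RAW r1
t=7 i9/i10:sub blt ; dual
t=8 i11:mul ; RAW r0
t=9 i12:ld ; no-port MEM/MEM
t=10 i13:ld ; tail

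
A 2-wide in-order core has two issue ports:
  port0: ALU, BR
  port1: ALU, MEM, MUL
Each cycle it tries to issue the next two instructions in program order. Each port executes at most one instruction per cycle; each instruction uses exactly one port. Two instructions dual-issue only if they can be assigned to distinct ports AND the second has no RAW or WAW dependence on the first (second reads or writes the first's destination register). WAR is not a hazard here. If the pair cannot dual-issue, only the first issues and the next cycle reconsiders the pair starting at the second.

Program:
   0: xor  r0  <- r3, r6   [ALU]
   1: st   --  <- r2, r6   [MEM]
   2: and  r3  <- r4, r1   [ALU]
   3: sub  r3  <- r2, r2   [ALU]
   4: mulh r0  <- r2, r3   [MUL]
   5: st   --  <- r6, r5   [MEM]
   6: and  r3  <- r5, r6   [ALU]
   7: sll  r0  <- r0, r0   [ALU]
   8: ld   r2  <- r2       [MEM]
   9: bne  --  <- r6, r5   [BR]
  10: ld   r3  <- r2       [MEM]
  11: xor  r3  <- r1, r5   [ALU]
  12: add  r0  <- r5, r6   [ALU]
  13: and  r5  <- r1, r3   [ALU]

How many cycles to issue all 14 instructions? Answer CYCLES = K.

CYCLES = 9

t=0 i0/i1:xor.ALU/st.MEM ; pair
t=1 i2:and.ALU ; WAW r3
t=2 i3:sub.ALU ; RAW r3
t=3 i4:mulh.MUL ; no-port MUL/MEM
t=4 i5/i6:st.MEM/and.ALU ; pair
t=5 i7/i8:sll.ALU/ld.MEM ; pair
t=6 i9/i10:bne.BR/ld.MEM ; pair
t=7 i11/i12:xor.ALU/add.ALU ; pair
t=8 i13:and.ALU ; tail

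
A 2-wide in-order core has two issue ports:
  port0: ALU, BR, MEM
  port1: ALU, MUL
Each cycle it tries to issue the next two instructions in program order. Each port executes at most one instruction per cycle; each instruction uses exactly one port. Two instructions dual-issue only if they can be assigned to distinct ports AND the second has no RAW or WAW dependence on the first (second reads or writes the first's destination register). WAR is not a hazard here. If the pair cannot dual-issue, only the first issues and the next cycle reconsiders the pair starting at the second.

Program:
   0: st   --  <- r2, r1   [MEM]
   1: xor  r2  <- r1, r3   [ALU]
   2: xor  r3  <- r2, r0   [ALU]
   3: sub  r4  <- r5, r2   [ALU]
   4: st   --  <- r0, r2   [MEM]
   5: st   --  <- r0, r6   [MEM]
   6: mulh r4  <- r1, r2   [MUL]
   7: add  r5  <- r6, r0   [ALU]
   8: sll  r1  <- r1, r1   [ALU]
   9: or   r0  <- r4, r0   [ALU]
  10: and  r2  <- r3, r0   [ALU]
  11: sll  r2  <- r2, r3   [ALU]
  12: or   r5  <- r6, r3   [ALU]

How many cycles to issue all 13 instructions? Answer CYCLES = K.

CYCLES = 8

0. st+xor @i0,i1  | dual
1. xor+sub @i2,i3  | dual
2. st @i4  | no-port MEM/MEM
3. st+mulh @i5,i6  | dual
4. add+sll @i7,i8  | dual
5. or @i9  | RAW r0
6. and @i10  | RAW+WAW r2
7. sll+or @i11,i12  | dual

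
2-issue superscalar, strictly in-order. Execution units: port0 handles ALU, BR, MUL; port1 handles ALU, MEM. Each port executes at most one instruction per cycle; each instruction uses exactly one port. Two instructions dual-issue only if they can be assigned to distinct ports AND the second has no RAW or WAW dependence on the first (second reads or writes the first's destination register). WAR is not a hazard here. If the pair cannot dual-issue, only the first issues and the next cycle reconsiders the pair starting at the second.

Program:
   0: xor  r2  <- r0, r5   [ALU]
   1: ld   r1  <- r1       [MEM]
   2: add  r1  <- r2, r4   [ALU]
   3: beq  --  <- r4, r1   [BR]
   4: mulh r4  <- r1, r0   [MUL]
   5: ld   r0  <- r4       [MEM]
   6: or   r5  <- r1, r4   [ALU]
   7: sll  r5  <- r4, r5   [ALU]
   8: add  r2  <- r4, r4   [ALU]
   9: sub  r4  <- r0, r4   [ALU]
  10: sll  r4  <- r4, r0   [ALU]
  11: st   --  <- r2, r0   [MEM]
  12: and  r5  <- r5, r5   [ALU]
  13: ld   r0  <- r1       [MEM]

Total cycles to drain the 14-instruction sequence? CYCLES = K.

#0 head=0: xor+ld i0/i1 dual
#1 head=2: add i2 RAW r1
#2 head=3: beq i3 no-port BR/MUL
#3 head=4: mulh i4 RAW r4
#4 head=5: ld+or i5/i6 dual
#5 head=7: sll+add i7/i8 dual
#6 head=9: sub i9 RAW+WAW r4
#7 head=10: sll+st i10/i11 dual
#8 head=12: and+ld i12/i13 dual

CYCLES = 9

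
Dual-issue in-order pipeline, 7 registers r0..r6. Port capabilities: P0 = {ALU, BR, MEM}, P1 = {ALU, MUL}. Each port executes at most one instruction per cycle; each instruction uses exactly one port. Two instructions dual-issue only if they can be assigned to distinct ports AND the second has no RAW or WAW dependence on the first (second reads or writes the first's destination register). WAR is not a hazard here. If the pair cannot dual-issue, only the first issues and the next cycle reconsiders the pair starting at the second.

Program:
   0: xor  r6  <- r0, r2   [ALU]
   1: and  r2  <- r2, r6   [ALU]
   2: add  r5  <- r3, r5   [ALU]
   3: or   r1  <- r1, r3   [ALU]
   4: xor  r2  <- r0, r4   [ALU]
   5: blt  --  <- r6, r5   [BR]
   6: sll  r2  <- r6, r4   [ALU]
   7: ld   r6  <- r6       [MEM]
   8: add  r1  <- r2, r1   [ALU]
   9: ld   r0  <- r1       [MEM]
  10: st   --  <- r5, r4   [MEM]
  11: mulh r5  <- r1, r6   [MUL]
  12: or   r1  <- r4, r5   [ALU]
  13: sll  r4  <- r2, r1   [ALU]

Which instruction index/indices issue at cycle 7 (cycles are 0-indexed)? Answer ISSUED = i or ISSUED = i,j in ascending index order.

ISSUED = 12

#0 head=0: xor i0 RAW r6
#1 head=1: and;add i1,i2 dual
#2 head=3: or;xor i3,i4 dual
#3 head=5: blt;sll i5,i6 dual
#4 head=7: ld;add i7,i8 dual
#5 head=9: ld i9 no-port MEM/MEM
#6 head=10: st;mulh i10,i11 dual
#7 head=12: or i12 RAW r1
#8 head=13: sll i13 tail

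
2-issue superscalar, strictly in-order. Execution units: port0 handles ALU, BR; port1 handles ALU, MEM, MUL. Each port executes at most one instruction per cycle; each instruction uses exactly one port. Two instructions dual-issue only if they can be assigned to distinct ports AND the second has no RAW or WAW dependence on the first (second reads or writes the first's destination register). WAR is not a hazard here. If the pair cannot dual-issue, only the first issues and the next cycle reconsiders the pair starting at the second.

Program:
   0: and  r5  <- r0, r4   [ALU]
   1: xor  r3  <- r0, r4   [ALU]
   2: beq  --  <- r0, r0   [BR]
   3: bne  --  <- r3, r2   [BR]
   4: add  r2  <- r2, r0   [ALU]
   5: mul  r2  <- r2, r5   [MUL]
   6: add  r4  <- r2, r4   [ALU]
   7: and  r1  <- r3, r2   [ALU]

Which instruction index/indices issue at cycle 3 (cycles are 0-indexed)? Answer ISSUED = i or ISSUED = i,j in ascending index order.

#0 head=0: and;xor i0/i1 pair
#1 head=2: beq i2 no-port BR/BR
#2 head=3: bne;add i3/i4 pair
#3 head=5: mul i5 RAW r2
#4 head=6: add;and i6/i7 pair

ISSUED = 5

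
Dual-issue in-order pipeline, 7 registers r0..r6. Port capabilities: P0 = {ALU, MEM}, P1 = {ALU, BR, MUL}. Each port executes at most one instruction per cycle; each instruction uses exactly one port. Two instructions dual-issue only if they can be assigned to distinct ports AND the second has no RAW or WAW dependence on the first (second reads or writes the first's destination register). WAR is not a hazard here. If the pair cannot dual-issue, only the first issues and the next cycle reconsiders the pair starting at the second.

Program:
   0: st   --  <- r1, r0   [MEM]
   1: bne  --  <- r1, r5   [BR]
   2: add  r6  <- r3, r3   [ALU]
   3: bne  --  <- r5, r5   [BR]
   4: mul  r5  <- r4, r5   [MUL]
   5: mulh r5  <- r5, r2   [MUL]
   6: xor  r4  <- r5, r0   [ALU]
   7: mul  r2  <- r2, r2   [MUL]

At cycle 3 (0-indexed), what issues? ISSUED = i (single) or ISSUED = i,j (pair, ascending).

#0 head=0: st bne i0+i1 2-wide
#1 head=2: add bne i2+i3 2-wide
#2 head=4: mul i4 no-port MUL/MUL
#3 head=5: mulh i5 RAW r5
#4 head=6: xor mul i6+i7 2-wide

ISSUED = 5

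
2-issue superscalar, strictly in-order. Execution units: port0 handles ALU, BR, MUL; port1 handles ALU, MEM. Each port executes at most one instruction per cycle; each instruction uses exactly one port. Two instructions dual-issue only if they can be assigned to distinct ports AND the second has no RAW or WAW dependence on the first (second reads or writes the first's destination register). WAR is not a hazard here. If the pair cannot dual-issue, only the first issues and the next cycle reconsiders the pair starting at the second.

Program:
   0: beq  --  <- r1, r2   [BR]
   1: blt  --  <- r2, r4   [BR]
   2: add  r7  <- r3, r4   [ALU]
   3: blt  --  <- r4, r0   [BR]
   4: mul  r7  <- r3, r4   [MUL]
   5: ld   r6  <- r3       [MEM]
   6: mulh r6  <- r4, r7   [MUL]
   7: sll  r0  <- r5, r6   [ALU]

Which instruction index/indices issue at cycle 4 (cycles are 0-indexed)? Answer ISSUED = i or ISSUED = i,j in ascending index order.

ISSUED = 6

#0 head=0: beq i0 no-port BR/BR
#1 head=1: blt add i1&i2 dual
#2 head=3: blt i3 no-port BR/MUL
#3 head=4: mul ld i4&i5 dual
#4 head=6: mulh i6 RAW r6
#5 head=7: sll i7 tail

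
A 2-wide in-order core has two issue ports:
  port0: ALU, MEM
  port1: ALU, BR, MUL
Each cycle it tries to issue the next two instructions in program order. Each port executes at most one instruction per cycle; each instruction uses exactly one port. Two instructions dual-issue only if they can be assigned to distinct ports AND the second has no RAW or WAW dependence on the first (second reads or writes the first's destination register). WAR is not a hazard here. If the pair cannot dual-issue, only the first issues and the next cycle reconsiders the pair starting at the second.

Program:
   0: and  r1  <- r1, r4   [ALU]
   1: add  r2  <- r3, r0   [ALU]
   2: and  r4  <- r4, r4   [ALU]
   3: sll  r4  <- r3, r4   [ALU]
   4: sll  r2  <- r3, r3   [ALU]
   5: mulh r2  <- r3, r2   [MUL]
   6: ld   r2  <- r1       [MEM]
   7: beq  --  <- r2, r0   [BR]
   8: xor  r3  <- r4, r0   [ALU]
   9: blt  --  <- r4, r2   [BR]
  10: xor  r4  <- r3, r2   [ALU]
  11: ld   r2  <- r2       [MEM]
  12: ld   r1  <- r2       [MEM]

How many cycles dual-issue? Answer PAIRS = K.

PAIRS = 4

c0: i0+i1 and.ALU+add.ALU  dual
c1: i2 and.ALU  RAW+WAW r4
c2: i3+i4 sll.ALU+sll.ALU  dual
c3: i5 mulh.MUL  WAW r2
c4: i6 ld.MEM  RAW r2
c5: i7+i8 beq.BR+xor.ALU  dual
c6: i9+i10 blt.BR+xor.ALU  dual
c7: i11 ld.MEM  no-port MEM/MEM
c8: i12 ld.MEM  tail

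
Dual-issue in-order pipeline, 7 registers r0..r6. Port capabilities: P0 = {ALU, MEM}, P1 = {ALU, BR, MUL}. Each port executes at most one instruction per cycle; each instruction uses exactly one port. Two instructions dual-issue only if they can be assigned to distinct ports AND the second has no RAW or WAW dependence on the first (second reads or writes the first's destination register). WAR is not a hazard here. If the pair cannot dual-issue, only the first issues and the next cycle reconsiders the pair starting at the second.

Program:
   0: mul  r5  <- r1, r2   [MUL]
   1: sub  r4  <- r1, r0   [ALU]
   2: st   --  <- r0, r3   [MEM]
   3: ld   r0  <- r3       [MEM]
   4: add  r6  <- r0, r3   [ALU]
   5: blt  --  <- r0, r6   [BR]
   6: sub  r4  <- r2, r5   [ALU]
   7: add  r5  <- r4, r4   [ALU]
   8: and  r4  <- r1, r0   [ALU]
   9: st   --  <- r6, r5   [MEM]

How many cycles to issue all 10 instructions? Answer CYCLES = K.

[0] i0/i1  mul/sub  -- dual
[1] i2  st  -- no-port MEM/MEM
[2] i3  ld  -- RAW r0
[3] i4  add  -- RAW r6
[4] i5/i6  blt/sub  -- dual
[5] i7/i8  add/and  -- dual
[6] i9  st  -- tail

CYCLES = 7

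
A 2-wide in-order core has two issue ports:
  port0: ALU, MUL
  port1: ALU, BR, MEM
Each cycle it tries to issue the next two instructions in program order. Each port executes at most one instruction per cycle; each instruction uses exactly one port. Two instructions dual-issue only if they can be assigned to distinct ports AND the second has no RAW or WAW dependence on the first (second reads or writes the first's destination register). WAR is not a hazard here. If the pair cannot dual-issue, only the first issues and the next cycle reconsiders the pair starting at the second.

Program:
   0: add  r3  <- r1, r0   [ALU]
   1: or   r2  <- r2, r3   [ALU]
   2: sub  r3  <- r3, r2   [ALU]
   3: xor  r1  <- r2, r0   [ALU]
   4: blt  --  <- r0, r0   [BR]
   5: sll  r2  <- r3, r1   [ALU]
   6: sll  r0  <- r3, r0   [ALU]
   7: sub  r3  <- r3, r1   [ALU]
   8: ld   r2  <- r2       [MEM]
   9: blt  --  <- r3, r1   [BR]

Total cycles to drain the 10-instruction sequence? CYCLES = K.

CYCLES = 7

  cy0 -> i0 (add.ALU) RAW r3
  cy1 -> i1 (or.ALU) RAW r2
  cy2 -> i2+i3 (sub.ALU;xor.ALU) 2-wide
  cy3 -> i4+i5 (blt.BR;sll.ALU) 2-wide
  cy4 -> i6+i7 (sll.ALU;sub.ALU) 2-wide
  cy5 -> i8 (ld.MEM) no-port MEM/BR
  cy6 -> i9 (blt.BR) tail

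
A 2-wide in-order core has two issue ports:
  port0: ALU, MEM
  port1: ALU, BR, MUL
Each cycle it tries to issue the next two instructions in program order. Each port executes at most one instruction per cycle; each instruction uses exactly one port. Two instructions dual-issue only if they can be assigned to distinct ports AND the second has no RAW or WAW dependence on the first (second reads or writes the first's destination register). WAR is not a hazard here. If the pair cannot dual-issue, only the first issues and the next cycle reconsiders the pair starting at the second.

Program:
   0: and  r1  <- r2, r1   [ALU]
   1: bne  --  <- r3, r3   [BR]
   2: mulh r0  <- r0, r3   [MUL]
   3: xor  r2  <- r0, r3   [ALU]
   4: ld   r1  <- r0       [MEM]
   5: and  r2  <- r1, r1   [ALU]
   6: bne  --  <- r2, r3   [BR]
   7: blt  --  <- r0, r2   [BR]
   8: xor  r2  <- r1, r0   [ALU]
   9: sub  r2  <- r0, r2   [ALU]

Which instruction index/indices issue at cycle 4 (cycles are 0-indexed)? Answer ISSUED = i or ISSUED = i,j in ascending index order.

t=0 i0&i1:and bne ; dual
t=1 i2:mulh ; RAW r0
t=2 i3&i4:xor ld ; dual
t=3 i5:and ; RAW r2
t=4 i6:bne ; no-port BR/BR
t=5 i7&i8:blt xor ; dual
t=6 i9:sub ; tail

ISSUED = 6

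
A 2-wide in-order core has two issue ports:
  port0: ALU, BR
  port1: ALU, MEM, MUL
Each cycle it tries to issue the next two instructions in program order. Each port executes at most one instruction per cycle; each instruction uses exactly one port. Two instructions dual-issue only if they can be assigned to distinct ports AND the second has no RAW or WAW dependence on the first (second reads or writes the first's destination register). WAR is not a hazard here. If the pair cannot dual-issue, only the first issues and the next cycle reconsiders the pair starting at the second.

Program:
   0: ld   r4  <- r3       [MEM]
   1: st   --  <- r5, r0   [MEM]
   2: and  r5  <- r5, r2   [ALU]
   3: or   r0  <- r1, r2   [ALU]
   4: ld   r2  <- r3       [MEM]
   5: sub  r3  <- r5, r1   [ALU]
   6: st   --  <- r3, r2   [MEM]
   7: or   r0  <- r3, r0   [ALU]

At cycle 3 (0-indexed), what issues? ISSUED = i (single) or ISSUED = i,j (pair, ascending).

  cy0 -> i0 (ld) no-port MEM/MEM
  cy1 -> i1&i2 (st/and) dual
  cy2 -> i3&i4 (or/ld) dual
  cy3 -> i5 (sub) RAW r3
  cy4 -> i6&i7 (st/or) dual

ISSUED = 5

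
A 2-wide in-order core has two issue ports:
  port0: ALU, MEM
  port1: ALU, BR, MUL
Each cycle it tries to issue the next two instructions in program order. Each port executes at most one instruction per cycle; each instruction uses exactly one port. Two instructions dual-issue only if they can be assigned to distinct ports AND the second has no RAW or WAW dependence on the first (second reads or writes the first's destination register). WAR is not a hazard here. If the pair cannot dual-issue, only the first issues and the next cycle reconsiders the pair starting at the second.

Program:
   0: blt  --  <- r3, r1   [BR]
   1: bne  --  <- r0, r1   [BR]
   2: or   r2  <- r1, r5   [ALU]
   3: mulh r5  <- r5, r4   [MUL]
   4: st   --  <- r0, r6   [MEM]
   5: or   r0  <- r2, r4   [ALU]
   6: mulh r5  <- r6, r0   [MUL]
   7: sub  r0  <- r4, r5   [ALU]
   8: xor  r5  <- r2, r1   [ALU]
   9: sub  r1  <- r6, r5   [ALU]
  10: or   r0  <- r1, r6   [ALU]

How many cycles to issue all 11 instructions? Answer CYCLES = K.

CYCLES = 8

[0] i0  blt  -- no-port BR/BR
[1] i1+i2  bne;or  -- dual
[2] i3+i4  mulh;st  -- dual
[3] i5  or  -- RAW r0
[4] i6  mulh  -- RAW r5
[5] i7+i8  sub;xor  -- dual
[6] i9  sub  -- RAW r1
[7] i10  or  -- tail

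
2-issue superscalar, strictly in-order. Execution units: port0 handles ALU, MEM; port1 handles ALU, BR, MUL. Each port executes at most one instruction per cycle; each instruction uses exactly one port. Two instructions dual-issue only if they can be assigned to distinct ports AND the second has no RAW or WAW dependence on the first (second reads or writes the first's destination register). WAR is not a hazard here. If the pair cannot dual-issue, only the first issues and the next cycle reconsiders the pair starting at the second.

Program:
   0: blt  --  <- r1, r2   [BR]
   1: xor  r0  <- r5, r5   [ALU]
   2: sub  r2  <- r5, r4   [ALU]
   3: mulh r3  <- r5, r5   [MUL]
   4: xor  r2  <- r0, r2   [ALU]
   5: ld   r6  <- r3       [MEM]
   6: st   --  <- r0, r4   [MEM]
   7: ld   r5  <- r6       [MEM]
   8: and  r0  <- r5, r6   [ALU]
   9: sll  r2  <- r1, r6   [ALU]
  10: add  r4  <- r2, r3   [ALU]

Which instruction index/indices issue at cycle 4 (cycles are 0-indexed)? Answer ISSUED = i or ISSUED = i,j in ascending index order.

ISSUED = 7

0. blt.BR/xor.ALU @i0+i1  | dual
1. sub.ALU/mulh.MUL @i2+i3  | dual
2. xor.ALU/ld.MEM @i4+i5  | dual
3. st.MEM @i6  | no-port MEM/MEM
4. ld.MEM @i7  | RAW r5
5. and.ALU/sll.ALU @i8+i9  | dual
6. add.ALU @i10  | tail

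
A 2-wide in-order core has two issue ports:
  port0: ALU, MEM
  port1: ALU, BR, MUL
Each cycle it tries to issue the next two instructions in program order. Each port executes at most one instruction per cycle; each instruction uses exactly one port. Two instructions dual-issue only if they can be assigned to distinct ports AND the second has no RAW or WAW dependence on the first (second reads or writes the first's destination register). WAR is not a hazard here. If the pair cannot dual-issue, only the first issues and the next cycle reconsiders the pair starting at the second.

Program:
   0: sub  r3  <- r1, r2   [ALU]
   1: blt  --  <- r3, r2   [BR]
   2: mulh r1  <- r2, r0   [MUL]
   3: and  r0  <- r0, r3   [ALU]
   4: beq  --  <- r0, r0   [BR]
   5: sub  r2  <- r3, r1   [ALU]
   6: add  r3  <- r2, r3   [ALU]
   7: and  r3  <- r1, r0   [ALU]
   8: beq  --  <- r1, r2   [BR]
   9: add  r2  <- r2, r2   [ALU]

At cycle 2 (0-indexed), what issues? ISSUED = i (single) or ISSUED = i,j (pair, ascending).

ISSUED = 2,3

#0 head=0: sub i0 RAW r3
#1 head=1: blt i1 no-port BR/MUL
#2 head=2: mulh;and i2+i3 2-wide
#3 head=4: beq;sub i4+i5 2-wide
#4 head=6: add i6 WAW r3
#5 head=7: and;beq i7+i8 2-wide
#6 head=9: add i9 tail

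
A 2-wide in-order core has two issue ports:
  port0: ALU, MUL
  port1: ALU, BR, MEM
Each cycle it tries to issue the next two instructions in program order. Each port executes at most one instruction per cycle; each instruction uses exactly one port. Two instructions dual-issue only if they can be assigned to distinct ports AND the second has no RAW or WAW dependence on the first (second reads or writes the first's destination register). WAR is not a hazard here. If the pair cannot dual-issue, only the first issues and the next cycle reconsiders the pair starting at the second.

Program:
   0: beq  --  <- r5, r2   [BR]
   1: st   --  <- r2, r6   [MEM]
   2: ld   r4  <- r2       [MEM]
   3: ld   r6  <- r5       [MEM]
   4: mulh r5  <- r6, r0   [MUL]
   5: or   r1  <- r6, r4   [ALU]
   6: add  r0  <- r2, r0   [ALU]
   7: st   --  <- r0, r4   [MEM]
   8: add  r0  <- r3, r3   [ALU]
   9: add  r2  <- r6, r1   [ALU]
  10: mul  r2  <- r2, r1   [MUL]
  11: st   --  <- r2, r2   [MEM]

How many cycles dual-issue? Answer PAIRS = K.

PAIRS = 2

  cy0 -> i0 (beq) no-port BR/MEM
  cy1 -> i1 (st) no-port MEM/MEM
  cy2 -> i2 (ld) no-port MEM/MEM
  cy3 -> i3 (ld) RAW r6
  cy4 -> i4+i5 (mulh;or) dual
  cy5 -> i6 (add) RAW r0
  cy6 -> i7+i8 (st;add) dual
  cy7 -> i9 (add) RAW+WAW r2
  cy8 -> i10 (mul) RAW r2
  cy9 -> i11 (st) tail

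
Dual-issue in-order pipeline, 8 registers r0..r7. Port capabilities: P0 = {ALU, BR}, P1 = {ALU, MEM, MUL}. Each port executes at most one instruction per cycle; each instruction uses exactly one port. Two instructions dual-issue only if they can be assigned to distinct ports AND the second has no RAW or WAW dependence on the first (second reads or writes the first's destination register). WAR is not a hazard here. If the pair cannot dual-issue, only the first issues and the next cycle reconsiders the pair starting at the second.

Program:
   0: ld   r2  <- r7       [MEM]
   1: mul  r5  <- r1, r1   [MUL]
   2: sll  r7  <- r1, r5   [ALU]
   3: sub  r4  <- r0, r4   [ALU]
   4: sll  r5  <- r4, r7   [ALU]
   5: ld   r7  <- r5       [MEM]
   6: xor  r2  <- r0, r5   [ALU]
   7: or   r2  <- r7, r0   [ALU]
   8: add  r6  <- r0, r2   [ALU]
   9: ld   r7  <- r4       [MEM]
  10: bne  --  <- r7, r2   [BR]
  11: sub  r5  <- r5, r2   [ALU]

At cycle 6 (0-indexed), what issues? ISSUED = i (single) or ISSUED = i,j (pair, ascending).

ISSUED = 8,9

c0: i0 ld  no-port MEM/MUL
c1: i1 mul  RAW r5
c2: i2/i3 sll sub  dual
c3: i4 sll  RAW r5
c4: i5/i6 ld xor  dual
c5: i7 or  RAW r2
c6: i8/i9 add ld  dual
c7: i10/i11 bne sub  dual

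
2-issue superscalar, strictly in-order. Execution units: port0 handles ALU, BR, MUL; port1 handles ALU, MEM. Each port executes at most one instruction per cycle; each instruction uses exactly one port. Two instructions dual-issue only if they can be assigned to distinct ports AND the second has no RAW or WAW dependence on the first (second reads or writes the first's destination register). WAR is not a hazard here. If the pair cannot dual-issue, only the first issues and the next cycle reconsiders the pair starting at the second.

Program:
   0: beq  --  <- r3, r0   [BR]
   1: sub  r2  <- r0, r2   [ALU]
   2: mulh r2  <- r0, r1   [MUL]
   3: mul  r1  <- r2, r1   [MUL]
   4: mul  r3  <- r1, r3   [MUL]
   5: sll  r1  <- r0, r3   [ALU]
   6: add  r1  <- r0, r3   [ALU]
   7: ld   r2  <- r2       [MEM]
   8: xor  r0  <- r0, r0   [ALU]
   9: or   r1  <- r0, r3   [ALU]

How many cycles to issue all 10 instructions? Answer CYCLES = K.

CYCLES = 8

#0 head=0: beq.BR;sub.ALU i0/i1 pair
#1 head=2: mulh.MUL i2 no-port MUL/MUL
#2 head=3: mul.MUL i3 no-port MUL/MUL
#3 head=4: mul.MUL i4 RAW r3
#4 head=5: sll.ALU i5 WAW r1
#5 head=6: add.ALU;ld.MEM i6/i7 pair
#6 head=8: xor.ALU i8 RAW r0
#7 head=9: or.ALU i9 tail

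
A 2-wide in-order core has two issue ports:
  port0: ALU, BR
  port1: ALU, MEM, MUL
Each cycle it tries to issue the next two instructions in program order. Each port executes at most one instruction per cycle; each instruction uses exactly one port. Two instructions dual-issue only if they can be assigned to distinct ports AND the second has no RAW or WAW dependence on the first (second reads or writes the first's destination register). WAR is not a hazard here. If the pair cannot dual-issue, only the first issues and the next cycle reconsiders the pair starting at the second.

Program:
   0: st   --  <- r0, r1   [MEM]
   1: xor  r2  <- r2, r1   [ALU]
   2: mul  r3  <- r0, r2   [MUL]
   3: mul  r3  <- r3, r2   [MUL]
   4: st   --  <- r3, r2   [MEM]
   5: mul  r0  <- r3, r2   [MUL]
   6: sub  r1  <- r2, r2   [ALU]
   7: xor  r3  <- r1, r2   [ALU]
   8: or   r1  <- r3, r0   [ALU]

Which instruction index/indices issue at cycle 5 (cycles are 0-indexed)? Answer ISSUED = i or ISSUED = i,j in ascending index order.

0. st.MEM/xor.ALU @i0/i1  | pair
1. mul.MUL @i2  | no-port MUL/MUL
2. mul.MUL @i3  | no-port MUL/MEM
3. st.MEM @i4  | no-port MEM/MUL
4. mul.MUL/sub.ALU @i5/i6  | pair
5. xor.ALU @i7  | RAW r3
6. or.ALU @i8  | tail

ISSUED = 7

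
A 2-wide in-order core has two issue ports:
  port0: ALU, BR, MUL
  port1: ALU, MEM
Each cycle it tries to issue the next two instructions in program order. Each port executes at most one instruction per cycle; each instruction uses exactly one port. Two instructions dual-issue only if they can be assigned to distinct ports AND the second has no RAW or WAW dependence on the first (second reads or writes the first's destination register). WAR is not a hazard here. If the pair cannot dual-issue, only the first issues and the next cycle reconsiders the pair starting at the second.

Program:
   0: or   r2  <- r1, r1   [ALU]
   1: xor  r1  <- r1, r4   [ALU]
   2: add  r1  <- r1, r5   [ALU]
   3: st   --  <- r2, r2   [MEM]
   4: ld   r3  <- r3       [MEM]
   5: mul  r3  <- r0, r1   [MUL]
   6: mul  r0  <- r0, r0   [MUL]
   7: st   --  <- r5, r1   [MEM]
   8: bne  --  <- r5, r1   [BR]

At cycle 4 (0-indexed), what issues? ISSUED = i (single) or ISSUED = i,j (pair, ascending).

0. or xor @i0,i1  | 2-wide
1. add st @i2,i3  | 2-wide
2. ld @i4  | WAW r3
3. mul @i5  | no-port MUL/MUL
4. mul st @i6,i7  | 2-wide
5. bne @i8  | tail

ISSUED = 6,7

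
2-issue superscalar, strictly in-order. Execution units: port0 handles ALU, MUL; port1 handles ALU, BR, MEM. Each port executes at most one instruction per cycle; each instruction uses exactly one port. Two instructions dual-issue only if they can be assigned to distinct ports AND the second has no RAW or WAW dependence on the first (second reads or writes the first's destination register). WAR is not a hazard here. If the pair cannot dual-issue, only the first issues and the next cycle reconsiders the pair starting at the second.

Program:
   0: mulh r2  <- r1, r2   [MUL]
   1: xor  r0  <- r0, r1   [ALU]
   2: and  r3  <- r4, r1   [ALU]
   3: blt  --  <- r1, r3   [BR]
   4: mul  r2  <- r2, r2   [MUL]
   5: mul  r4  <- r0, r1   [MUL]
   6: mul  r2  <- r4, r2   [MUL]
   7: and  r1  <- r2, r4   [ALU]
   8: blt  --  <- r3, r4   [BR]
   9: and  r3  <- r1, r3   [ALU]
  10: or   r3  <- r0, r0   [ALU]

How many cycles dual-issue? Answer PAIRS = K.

c0: i0,i1 mulh;xor  pair
c1: i2 and  RAW r3
c2: i3,i4 blt;mul  pair
c3: i5 mul  no-port MUL/MUL
c4: i6 mul  RAW r2
c5: i7,i8 and;blt  pair
c6: i9 and  WAW r3
c7: i10 or  tail

PAIRS = 3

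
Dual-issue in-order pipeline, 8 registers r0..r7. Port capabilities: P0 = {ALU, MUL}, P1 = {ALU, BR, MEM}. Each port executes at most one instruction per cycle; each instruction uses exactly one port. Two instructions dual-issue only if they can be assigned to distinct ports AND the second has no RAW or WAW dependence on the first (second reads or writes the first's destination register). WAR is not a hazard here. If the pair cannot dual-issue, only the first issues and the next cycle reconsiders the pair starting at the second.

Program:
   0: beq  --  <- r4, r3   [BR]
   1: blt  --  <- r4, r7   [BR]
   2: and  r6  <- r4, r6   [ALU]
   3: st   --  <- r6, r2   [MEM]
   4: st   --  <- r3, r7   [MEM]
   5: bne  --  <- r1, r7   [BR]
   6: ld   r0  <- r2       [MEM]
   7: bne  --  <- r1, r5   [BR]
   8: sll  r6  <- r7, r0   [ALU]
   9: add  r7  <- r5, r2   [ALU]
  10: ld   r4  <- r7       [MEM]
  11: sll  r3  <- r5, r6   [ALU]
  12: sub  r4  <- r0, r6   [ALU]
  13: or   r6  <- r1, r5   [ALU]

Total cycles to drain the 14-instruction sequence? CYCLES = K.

t=0 i0:beq.BR ; no-port BR/BR
t=1 i1,i2:blt.BR/and.ALU ; pair
t=2 i3:st.MEM ; no-port MEM/MEM
t=3 i4:st.MEM ; no-port MEM/BR
t=4 i5:bne.BR ; no-port BR/MEM
t=5 i6:ld.MEM ; no-port MEM/BR
t=6 i7,i8:bne.BR/sll.ALU ; pair
t=7 i9:add.ALU ; RAW r7
t=8 i10,i11:ld.MEM/sll.ALU ; pair
t=9 i12,i13:sub.ALU/or.ALU ; pair

CYCLES = 10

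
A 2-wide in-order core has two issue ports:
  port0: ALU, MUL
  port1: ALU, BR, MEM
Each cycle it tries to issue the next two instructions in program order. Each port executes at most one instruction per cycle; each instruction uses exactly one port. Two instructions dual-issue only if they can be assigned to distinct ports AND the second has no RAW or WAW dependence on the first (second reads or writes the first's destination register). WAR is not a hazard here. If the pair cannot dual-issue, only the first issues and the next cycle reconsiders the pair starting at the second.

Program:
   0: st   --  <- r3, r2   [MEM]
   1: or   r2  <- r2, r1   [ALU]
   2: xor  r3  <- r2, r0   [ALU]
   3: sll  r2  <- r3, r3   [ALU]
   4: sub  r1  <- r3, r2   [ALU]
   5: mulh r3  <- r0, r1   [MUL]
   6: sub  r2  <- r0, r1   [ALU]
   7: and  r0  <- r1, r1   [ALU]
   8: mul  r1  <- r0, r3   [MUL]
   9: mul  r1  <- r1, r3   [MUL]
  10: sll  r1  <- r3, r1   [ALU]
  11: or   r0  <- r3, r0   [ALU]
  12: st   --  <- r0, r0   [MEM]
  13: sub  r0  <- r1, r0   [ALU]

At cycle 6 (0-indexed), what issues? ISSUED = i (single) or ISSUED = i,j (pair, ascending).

[0] i0&i1  st.MEM or.ALU  -- 2-wide
[1] i2  xor.ALU  -- RAW r3
[2] i3  sll.ALU  -- RAW r2
[3] i4  sub.ALU  -- RAW r1
[4] i5&i6  mulh.MUL sub.ALU  -- 2-wide
[5] i7  and.ALU  -- RAW r0
[6] i8  mul.MUL  -- no-port MUL/MUL
[7] i9  mul.MUL  -- RAW+WAW r1
[8] i10&i11  sll.ALU or.ALU  -- 2-wide
[9] i12&i13  st.MEM sub.ALU  -- 2-wide

ISSUED = 8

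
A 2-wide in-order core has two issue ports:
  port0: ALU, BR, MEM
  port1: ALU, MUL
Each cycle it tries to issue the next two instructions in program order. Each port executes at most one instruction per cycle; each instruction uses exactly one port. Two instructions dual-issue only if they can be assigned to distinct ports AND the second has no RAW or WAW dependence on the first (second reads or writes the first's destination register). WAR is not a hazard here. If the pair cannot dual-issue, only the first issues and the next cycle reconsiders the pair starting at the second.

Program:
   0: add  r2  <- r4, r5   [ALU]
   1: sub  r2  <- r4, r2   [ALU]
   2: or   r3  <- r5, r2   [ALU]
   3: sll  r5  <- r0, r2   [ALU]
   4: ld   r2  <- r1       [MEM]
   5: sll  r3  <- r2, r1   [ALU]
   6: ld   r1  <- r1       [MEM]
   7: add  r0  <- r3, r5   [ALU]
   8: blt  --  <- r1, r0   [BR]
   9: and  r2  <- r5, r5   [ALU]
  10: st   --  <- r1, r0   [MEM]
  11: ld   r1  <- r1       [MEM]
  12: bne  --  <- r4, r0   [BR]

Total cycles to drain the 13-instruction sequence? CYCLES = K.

0. add @i0  | RAW+WAW r2
1. sub @i1  | RAW r2
2. or sll @i2/i3  | pair
3. ld @i4  | RAW r2
4. sll ld @i5/i6  | pair
5. add @i7  | RAW r0
6. blt and @i8/i9  | pair
7. st @i10  | no-port MEM/MEM
8. ld @i11  | no-port MEM/BR
9. bne @i12  | tail

CYCLES = 10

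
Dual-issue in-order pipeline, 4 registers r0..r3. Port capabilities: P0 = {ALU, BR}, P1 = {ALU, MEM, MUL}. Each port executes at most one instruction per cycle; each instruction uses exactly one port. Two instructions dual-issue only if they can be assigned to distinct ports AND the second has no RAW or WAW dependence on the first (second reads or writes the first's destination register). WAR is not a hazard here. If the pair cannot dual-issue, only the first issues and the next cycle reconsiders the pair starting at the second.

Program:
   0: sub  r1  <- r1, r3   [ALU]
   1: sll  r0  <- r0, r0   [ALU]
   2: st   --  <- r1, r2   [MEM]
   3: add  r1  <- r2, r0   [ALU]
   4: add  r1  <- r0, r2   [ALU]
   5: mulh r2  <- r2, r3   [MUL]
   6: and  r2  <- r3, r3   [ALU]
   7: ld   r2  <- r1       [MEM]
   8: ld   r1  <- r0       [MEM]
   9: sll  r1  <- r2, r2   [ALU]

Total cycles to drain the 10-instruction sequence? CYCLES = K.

0. sub+sll @i0/i1  | dual
1. st+add @i2/i3  | dual
2. add+mulh @i4/i5  | dual
3. and @i6  | WAW r2
4. ld @i7  | no-port MEM/MEM
5. ld @i8  | WAW r1
6. sll @i9  | tail

CYCLES = 7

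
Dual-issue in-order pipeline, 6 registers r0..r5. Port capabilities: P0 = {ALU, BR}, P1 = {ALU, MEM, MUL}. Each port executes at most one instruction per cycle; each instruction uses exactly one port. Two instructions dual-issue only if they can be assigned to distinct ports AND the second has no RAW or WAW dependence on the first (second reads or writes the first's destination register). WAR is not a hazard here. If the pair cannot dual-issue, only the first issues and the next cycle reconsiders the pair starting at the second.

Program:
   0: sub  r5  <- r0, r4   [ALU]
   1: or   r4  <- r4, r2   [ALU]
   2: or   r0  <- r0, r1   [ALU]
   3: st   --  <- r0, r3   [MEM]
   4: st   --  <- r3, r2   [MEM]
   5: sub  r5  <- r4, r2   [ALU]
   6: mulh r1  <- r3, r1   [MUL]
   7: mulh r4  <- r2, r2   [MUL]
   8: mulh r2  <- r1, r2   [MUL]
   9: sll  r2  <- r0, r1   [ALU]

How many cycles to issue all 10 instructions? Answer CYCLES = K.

CYCLES = 8

[0] i0+i1  sub.ALU;or.ALU  -- pair
[1] i2  or.ALU  -- RAW r0
[2] i3  st.MEM  -- no-port MEM/MEM
[3] i4+i5  st.MEM;sub.ALU  -- pair
[4] i6  mulh.MUL  -- no-port MUL/MUL
[5] i7  mulh.MUL  -- no-port MUL/MUL
[6] i8  mulh.MUL  -- WAW r2
[7] i9  sll.ALU  -- tail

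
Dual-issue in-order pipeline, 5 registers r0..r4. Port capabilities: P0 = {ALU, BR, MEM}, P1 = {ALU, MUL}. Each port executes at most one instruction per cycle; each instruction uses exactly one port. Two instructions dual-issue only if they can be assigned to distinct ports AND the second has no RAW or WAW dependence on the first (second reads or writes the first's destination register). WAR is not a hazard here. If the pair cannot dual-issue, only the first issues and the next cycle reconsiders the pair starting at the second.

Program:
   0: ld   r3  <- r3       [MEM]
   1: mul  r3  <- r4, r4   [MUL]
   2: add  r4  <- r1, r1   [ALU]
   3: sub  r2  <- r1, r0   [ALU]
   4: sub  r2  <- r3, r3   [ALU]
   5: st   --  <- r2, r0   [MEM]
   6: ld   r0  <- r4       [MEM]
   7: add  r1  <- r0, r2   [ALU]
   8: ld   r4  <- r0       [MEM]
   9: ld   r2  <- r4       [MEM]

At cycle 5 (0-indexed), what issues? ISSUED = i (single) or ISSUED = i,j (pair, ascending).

ISSUED = 6

#0 head=0: ld i0 WAW r3
#1 head=1: mul add i1&i2 dual
#2 head=3: sub i3 WAW r2
#3 head=4: sub i4 RAW r2
#4 head=5: st i5 no-port MEM/MEM
#5 head=6: ld i6 RAW r0
#6 head=7: add ld i7&i8 dual
#7 head=9: ld i9 tail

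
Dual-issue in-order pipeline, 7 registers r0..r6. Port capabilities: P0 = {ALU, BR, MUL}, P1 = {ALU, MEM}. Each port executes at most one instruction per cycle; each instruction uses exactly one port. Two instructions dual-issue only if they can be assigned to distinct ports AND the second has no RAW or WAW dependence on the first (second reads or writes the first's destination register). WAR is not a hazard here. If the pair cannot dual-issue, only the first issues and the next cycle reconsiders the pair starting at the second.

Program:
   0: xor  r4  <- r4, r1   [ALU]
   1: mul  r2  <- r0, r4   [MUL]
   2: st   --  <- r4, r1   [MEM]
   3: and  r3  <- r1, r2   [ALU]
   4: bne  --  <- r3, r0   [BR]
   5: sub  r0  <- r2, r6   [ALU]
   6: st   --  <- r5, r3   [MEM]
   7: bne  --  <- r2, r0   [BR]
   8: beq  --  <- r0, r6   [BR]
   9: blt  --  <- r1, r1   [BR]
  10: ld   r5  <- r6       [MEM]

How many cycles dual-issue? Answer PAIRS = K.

  cy0 -> i0 (xor) RAW r4
  cy1 -> i1,i2 (mul st) dual
  cy2 -> i3 (and) RAW r3
  cy3 -> i4,i5 (bne sub) dual
  cy4 -> i6,i7 (st bne) dual
  cy5 -> i8 (beq) no-port BR/BR
  cy6 -> i9,i10 (blt ld) dual

PAIRS = 4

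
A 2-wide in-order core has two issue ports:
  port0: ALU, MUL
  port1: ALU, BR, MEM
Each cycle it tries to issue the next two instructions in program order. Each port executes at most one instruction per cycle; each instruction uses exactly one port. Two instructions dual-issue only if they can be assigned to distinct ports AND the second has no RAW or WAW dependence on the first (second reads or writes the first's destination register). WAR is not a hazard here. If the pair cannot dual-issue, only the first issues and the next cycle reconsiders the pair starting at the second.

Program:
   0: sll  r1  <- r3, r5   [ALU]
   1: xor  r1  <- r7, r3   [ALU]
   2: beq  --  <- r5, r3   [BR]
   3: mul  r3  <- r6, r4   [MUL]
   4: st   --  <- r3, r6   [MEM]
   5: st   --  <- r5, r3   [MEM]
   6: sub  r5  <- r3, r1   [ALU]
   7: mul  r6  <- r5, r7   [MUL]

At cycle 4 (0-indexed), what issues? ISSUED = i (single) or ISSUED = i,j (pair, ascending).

#0 head=0: sll.ALU i0 WAW r1
#1 head=1: xor.ALU beq.BR i1+i2 pair
#2 head=3: mul.MUL i3 RAW r3
#3 head=4: st.MEM i4 no-port MEM/MEM
#4 head=5: st.MEM sub.ALU i5+i6 pair
#5 head=7: mul.MUL i7 tail

ISSUED = 5,6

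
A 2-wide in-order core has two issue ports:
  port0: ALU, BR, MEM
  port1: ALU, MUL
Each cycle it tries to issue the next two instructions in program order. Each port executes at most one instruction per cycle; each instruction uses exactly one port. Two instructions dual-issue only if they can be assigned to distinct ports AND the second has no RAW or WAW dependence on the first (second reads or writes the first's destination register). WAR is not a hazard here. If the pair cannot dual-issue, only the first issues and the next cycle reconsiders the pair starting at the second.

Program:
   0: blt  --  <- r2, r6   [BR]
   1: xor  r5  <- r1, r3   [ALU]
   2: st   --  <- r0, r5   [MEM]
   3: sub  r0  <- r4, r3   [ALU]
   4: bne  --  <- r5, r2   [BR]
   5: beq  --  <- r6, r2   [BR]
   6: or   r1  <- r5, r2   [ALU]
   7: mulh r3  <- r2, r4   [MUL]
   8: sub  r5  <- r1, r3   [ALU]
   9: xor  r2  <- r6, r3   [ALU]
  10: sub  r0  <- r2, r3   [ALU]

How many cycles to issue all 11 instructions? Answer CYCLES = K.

CYCLES = 7

  cy0 -> i0&i1 (blt.BR+xor.ALU) pair
  cy1 -> i2&i3 (st.MEM+sub.ALU) pair
  cy2 -> i4 (bne.BR) no-port BR/BR
  cy3 -> i5&i6 (beq.BR+or.ALU) pair
  cy4 -> i7 (mulh.MUL) RAW r3
  cy5 -> i8&i9 (sub.ALU+xor.ALU) pair
  cy6 -> i10 (sub.ALU) tail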